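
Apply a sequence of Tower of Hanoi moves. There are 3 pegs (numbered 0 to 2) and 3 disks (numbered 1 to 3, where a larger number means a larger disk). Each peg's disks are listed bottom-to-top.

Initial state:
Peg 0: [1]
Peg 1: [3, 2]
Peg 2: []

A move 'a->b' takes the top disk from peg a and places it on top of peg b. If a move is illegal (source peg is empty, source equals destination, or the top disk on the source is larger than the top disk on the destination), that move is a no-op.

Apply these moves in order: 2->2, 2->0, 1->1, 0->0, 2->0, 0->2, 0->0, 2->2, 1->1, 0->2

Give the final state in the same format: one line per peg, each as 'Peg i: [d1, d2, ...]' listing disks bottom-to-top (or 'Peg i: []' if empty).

After move 1 (2->2):
Peg 0: [1]
Peg 1: [3, 2]
Peg 2: []

After move 2 (2->0):
Peg 0: [1]
Peg 1: [3, 2]
Peg 2: []

After move 3 (1->1):
Peg 0: [1]
Peg 1: [3, 2]
Peg 2: []

After move 4 (0->0):
Peg 0: [1]
Peg 1: [3, 2]
Peg 2: []

After move 5 (2->0):
Peg 0: [1]
Peg 1: [3, 2]
Peg 2: []

After move 6 (0->2):
Peg 0: []
Peg 1: [3, 2]
Peg 2: [1]

After move 7 (0->0):
Peg 0: []
Peg 1: [3, 2]
Peg 2: [1]

After move 8 (2->2):
Peg 0: []
Peg 1: [3, 2]
Peg 2: [1]

After move 9 (1->1):
Peg 0: []
Peg 1: [3, 2]
Peg 2: [1]

After move 10 (0->2):
Peg 0: []
Peg 1: [3, 2]
Peg 2: [1]

Answer: Peg 0: []
Peg 1: [3, 2]
Peg 2: [1]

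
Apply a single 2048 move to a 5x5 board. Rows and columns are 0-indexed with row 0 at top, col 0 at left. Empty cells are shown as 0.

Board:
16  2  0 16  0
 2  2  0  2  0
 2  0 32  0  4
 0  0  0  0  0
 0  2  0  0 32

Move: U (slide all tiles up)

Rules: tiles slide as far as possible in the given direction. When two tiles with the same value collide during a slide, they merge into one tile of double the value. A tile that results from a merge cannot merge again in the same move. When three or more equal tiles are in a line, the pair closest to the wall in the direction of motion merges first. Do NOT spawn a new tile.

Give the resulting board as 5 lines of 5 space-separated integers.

Slide up:
col 0: [16, 2, 2, 0, 0] -> [16, 4, 0, 0, 0]
col 1: [2, 2, 0, 0, 2] -> [4, 2, 0, 0, 0]
col 2: [0, 0, 32, 0, 0] -> [32, 0, 0, 0, 0]
col 3: [16, 2, 0, 0, 0] -> [16, 2, 0, 0, 0]
col 4: [0, 0, 4, 0, 32] -> [4, 32, 0, 0, 0]

Answer: 16  4 32 16  4
 4  2  0  2 32
 0  0  0  0  0
 0  0  0  0  0
 0  0  0  0  0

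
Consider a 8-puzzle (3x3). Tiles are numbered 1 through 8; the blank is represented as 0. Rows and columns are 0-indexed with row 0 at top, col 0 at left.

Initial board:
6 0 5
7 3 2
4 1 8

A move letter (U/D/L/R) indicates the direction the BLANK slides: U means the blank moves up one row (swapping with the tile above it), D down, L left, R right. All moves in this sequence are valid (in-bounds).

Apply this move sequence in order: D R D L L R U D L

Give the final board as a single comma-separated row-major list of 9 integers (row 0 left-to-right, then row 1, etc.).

Answer: 6, 3, 5, 7, 2, 8, 0, 4, 1

Derivation:
After move 1 (D):
6 3 5
7 0 2
4 1 8

After move 2 (R):
6 3 5
7 2 0
4 1 8

After move 3 (D):
6 3 5
7 2 8
4 1 0

After move 4 (L):
6 3 5
7 2 8
4 0 1

After move 5 (L):
6 3 5
7 2 8
0 4 1

After move 6 (R):
6 3 5
7 2 8
4 0 1

After move 7 (U):
6 3 5
7 0 8
4 2 1

After move 8 (D):
6 3 5
7 2 8
4 0 1

After move 9 (L):
6 3 5
7 2 8
0 4 1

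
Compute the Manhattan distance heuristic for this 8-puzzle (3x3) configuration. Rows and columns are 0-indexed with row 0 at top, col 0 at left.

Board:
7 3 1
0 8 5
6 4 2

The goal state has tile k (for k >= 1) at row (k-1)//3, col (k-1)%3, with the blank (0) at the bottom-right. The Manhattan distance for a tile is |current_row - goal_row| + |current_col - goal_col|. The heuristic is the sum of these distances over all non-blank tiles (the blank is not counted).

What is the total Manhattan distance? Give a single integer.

Answer: 15

Derivation:
Tile 7: (0,0)->(2,0) = 2
Tile 3: (0,1)->(0,2) = 1
Tile 1: (0,2)->(0,0) = 2
Tile 8: (1,1)->(2,1) = 1
Tile 5: (1,2)->(1,1) = 1
Tile 6: (2,0)->(1,2) = 3
Tile 4: (2,1)->(1,0) = 2
Tile 2: (2,2)->(0,1) = 3
Sum: 2 + 1 + 2 + 1 + 1 + 3 + 2 + 3 = 15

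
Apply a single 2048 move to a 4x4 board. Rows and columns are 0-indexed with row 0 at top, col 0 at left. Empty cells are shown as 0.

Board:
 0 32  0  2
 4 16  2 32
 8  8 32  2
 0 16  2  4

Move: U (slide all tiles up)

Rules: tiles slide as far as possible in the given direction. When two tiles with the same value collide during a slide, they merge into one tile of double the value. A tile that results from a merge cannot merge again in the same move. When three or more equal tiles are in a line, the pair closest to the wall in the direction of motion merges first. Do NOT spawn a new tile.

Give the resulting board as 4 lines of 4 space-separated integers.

Answer:  4 32  2  2
 8 16 32 32
 0  8  2  2
 0 16  0  4

Derivation:
Slide up:
col 0: [0, 4, 8, 0] -> [4, 8, 0, 0]
col 1: [32, 16, 8, 16] -> [32, 16, 8, 16]
col 2: [0, 2, 32, 2] -> [2, 32, 2, 0]
col 3: [2, 32, 2, 4] -> [2, 32, 2, 4]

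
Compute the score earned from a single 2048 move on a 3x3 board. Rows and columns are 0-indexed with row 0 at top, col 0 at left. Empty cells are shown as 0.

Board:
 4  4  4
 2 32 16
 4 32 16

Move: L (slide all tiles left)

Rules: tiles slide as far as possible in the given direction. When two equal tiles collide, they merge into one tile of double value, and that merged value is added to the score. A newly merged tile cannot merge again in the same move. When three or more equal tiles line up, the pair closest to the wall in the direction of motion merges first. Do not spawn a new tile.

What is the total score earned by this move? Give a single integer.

Slide left:
row 0: [4, 4, 4] -> [8, 4, 0]  score +8 (running 8)
row 1: [2, 32, 16] -> [2, 32, 16]  score +0 (running 8)
row 2: [4, 32, 16] -> [4, 32, 16]  score +0 (running 8)
Board after move:
 8  4  0
 2 32 16
 4 32 16

Answer: 8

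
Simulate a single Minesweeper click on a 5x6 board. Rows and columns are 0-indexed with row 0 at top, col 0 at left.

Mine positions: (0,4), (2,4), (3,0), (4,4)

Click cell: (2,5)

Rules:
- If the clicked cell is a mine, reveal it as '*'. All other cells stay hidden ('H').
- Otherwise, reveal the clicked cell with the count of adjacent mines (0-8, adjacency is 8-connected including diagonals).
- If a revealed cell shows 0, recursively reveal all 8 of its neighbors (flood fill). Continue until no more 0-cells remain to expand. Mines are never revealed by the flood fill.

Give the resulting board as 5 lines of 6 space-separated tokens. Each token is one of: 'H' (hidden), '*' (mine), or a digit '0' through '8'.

H H H H H H
H H H H H H
H H H H H 1
H H H H H H
H H H H H H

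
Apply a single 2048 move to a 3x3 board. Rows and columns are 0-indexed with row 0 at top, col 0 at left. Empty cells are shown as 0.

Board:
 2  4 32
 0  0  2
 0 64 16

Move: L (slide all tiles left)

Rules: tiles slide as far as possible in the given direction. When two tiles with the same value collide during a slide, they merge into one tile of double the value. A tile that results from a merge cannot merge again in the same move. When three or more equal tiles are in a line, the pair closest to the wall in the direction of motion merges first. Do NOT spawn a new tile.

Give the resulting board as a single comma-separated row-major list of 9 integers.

Slide left:
row 0: [2, 4, 32] -> [2, 4, 32]
row 1: [0, 0, 2] -> [2, 0, 0]
row 2: [0, 64, 16] -> [64, 16, 0]

Answer: 2, 4, 32, 2, 0, 0, 64, 16, 0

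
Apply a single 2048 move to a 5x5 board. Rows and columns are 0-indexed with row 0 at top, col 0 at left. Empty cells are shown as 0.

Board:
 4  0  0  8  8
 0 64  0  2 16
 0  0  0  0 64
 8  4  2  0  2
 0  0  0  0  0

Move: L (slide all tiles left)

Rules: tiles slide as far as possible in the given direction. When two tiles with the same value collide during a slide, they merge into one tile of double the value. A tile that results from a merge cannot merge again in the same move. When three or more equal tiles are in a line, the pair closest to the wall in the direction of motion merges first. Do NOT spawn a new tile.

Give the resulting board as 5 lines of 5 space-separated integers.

Answer:  4 16  0  0  0
64  2 16  0  0
64  0  0  0  0
 8  4  4  0  0
 0  0  0  0  0

Derivation:
Slide left:
row 0: [4, 0, 0, 8, 8] -> [4, 16, 0, 0, 0]
row 1: [0, 64, 0, 2, 16] -> [64, 2, 16, 0, 0]
row 2: [0, 0, 0, 0, 64] -> [64, 0, 0, 0, 0]
row 3: [8, 4, 2, 0, 2] -> [8, 4, 4, 0, 0]
row 4: [0, 0, 0, 0, 0] -> [0, 0, 0, 0, 0]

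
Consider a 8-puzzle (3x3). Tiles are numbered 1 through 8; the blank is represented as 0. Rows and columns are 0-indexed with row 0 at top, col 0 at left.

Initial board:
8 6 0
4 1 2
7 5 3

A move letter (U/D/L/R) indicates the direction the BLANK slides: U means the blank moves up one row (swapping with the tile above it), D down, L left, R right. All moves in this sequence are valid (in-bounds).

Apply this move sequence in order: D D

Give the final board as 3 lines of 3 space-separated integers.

After move 1 (D):
8 6 2
4 1 0
7 5 3

After move 2 (D):
8 6 2
4 1 3
7 5 0

Answer: 8 6 2
4 1 3
7 5 0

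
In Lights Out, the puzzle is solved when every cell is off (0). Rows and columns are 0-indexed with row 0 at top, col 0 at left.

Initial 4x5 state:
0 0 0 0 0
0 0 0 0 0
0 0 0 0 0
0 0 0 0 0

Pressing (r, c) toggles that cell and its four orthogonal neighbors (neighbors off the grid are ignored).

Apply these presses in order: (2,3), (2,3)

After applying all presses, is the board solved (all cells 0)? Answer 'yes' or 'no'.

After press 1 at (2,3):
0 0 0 0 0
0 0 0 1 0
0 0 1 1 1
0 0 0 1 0

After press 2 at (2,3):
0 0 0 0 0
0 0 0 0 0
0 0 0 0 0
0 0 0 0 0

Lights still on: 0

Answer: yes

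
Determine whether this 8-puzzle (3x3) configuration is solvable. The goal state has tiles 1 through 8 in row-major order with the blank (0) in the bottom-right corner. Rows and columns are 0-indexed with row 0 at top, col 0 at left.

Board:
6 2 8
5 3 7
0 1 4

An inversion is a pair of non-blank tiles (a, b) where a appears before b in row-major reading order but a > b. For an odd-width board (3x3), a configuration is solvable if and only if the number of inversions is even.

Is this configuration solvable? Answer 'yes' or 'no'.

Answer: no

Derivation:
Inversions (pairs i<j in row-major order where tile[i] > tile[j] > 0): 17
17 is odd, so the puzzle is not solvable.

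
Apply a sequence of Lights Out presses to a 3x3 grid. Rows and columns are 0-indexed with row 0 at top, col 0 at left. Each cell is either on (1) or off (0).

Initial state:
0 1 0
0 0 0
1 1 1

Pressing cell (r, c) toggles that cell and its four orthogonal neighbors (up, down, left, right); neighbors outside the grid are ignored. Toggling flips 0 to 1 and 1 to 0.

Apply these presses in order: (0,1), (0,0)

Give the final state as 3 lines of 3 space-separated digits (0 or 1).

Answer: 0 1 1
1 1 0
1 1 1

Derivation:
After press 1 at (0,1):
1 0 1
0 1 0
1 1 1

After press 2 at (0,0):
0 1 1
1 1 0
1 1 1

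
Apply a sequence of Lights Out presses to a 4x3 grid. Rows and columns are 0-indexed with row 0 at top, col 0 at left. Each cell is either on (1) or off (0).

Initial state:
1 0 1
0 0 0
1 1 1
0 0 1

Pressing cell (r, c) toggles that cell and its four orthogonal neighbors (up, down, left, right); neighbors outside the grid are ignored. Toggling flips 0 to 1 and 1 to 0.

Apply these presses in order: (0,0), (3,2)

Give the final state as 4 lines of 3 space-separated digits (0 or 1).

After press 1 at (0,0):
0 1 1
1 0 0
1 1 1
0 0 1

After press 2 at (3,2):
0 1 1
1 0 0
1 1 0
0 1 0

Answer: 0 1 1
1 0 0
1 1 0
0 1 0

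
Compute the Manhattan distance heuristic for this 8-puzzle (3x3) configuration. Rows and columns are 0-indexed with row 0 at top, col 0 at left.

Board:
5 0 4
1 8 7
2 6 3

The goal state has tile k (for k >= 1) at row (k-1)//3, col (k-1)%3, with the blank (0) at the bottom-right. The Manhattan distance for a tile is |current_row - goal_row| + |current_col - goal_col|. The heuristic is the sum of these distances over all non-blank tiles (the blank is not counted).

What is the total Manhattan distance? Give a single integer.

Tile 5: (0,0)->(1,1) = 2
Tile 4: (0,2)->(1,0) = 3
Tile 1: (1,0)->(0,0) = 1
Tile 8: (1,1)->(2,1) = 1
Tile 7: (1,2)->(2,0) = 3
Tile 2: (2,0)->(0,1) = 3
Tile 6: (2,1)->(1,2) = 2
Tile 3: (2,2)->(0,2) = 2
Sum: 2 + 3 + 1 + 1 + 3 + 3 + 2 + 2 = 17

Answer: 17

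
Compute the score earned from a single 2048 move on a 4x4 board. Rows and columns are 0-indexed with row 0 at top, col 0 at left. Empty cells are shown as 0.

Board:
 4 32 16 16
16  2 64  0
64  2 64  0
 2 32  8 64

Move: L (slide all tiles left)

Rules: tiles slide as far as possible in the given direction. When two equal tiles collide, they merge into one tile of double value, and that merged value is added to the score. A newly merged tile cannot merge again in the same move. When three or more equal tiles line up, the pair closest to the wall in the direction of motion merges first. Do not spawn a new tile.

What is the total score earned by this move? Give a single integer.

Slide left:
row 0: [4, 32, 16, 16] -> [4, 32, 32, 0]  score +32 (running 32)
row 1: [16, 2, 64, 0] -> [16, 2, 64, 0]  score +0 (running 32)
row 2: [64, 2, 64, 0] -> [64, 2, 64, 0]  score +0 (running 32)
row 3: [2, 32, 8, 64] -> [2, 32, 8, 64]  score +0 (running 32)
Board after move:
 4 32 32  0
16  2 64  0
64  2 64  0
 2 32  8 64

Answer: 32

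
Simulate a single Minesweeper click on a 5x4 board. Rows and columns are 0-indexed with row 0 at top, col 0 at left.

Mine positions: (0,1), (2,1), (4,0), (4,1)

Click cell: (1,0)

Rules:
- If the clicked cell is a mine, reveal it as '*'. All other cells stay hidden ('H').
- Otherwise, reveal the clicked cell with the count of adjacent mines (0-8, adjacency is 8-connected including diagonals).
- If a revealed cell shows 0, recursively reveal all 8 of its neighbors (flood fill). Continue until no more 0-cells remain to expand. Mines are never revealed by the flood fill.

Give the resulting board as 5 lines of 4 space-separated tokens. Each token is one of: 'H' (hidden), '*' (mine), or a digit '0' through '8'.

H H H H
2 H H H
H H H H
H H H H
H H H H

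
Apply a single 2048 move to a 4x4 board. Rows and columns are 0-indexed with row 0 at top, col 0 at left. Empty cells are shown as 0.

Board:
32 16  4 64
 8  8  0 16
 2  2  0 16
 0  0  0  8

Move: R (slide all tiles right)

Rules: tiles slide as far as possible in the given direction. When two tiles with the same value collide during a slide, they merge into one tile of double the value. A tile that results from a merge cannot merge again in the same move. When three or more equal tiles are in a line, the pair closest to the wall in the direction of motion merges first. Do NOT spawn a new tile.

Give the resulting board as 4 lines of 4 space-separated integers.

Slide right:
row 0: [32, 16, 4, 64] -> [32, 16, 4, 64]
row 1: [8, 8, 0, 16] -> [0, 0, 16, 16]
row 2: [2, 2, 0, 16] -> [0, 0, 4, 16]
row 3: [0, 0, 0, 8] -> [0, 0, 0, 8]

Answer: 32 16  4 64
 0  0 16 16
 0  0  4 16
 0  0  0  8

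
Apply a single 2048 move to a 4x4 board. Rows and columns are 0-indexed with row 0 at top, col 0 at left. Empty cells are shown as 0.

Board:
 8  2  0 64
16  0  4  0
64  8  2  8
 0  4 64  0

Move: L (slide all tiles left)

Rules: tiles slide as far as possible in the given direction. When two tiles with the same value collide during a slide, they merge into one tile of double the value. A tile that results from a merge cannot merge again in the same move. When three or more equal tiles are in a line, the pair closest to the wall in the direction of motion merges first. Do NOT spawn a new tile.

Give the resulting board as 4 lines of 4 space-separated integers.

Slide left:
row 0: [8, 2, 0, 64] -> [8, 2, 64, 0]
row 1: [16, 0, 4, 0] -> [16, 4, 0, 0]
row 2: [64, 8, 2, 8] -> [64, 8, 2, 8]
row 3: [0, 4, 64, 0] -> [4, 64, 0, 0]

Answer:  8  2 64  0
16  4  0  0
64  8  2  8
 4 64  0  0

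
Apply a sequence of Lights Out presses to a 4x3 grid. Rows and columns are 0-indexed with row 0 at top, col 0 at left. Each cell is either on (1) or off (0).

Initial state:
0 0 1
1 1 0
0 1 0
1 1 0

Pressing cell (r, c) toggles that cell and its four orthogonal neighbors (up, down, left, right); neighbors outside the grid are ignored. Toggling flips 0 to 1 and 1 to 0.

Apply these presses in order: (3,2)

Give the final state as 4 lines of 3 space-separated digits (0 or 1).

After press 1 at (3,2):
0 0 1
1 1 0
0 1 1
1 0 1

Answer: 0 0 1
1 1 0
0 1 1
1 0 1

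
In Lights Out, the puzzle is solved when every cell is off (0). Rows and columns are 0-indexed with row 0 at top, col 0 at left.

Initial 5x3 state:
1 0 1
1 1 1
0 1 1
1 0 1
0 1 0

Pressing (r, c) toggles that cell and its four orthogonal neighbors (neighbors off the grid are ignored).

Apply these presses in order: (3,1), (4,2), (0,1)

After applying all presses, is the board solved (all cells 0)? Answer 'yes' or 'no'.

After press 1 at (3,1):
1 0 1
1 1 1
0 0 1
0 1 0
0 0 0

After press 2 at (4,2):
1 0 1
1 1 1
0 0 1
0 1 1
0 1 1

After press 3 at (0,1):
0 1 0
1 0 1
0 0 1
0 1 1
0 1 1

Lights still on: 8

Answer: no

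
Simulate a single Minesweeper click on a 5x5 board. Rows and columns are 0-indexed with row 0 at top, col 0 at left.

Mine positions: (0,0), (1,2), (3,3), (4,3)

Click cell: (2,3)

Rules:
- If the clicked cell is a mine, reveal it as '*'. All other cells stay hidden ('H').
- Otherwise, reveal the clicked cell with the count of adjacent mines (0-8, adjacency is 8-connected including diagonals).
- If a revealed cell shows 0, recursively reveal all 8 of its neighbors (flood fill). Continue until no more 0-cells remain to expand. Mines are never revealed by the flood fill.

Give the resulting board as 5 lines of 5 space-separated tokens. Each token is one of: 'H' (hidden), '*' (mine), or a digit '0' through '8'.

H H H H H
H H H H H
H H H 2 H
H H H H H
H H H H H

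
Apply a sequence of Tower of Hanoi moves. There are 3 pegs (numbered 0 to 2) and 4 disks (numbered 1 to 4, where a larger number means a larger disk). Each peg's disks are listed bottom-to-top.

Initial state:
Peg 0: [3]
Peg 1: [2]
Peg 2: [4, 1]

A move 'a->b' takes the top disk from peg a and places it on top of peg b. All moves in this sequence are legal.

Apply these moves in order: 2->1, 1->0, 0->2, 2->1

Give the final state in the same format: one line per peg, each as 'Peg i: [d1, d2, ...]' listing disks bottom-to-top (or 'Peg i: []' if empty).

Answer: Peg 0: [3]
Peg 1: [2, 1]
Peg 2: [4]

Derivation:
After move 1 (2->1):
Peg 0: [3]
Peg 1: [2, 1]
Peg 2: [4]

After move 2 (1->0):
Peg 0: [3, 1]
Peg 1: [2]
Peg 2: [4]

After move 3 (0->2):
Peg 0: [3]
Peg 1: [2]
Peg 2: [4, 1]

After move 4 (2->1):
Peg 0: [3]
Peg 1: [2, 1]
Peg 2: [4]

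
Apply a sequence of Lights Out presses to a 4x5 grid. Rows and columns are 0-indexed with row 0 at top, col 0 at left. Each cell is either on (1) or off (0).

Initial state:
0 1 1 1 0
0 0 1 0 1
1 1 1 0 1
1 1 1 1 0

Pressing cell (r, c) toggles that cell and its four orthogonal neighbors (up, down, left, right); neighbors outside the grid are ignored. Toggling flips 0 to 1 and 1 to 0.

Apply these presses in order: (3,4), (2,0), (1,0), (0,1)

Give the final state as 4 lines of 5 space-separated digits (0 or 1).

Answer: 0 0 0 1 0
0 0 1 0 1
1 0 1 0 0
0 1 1 0 1

Derivation:
After press 1 at (3,4):
0 1 1 1 0
0 0 1 0 1
1 1 1 0 0
1 1 1 0 1

After press 2 at (2,0):
0 1 1 1 0
1 0 1 0 1
0 0 1 0 0
0 1 1 0 1

After press 3 at (1,0):
1 1 1 1 0
0 1 1 0 1
1 0 1 0 0
0 1 1 0 1

After press 4 at (0,1):
0 0 0 1 0
0 0 1 0 1
1 0 1 0 0
0 1 1 0 1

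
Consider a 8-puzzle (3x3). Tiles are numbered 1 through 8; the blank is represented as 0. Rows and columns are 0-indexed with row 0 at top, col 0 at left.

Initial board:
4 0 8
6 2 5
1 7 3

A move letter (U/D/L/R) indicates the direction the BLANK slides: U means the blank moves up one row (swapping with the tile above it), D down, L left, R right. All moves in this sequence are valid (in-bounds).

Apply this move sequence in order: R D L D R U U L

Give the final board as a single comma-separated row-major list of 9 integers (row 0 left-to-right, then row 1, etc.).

After move 1 (R):
4 8 0
6 2 5
1 7 3

After move 2 (D):
4 8 5
6 2 0
1 7 3

After move 3 (L):
4 8 5
6 0 2
1 7 3

After move 4 (D):
4 8 5
6 7 2
1 0 3

After move 5 (R):
4 8 5
6 7 2
1 3 0

After move 6 (U):
4 8 5
6 7 0
1 3 2

After move 7 (U):
4 8 0
6 7 5
1 3 2

After move 8 (L):
4 0 8
6 7 5
1 3 2

Answer: 4, 0, 8, 6, 7, 5, 1, 3, 2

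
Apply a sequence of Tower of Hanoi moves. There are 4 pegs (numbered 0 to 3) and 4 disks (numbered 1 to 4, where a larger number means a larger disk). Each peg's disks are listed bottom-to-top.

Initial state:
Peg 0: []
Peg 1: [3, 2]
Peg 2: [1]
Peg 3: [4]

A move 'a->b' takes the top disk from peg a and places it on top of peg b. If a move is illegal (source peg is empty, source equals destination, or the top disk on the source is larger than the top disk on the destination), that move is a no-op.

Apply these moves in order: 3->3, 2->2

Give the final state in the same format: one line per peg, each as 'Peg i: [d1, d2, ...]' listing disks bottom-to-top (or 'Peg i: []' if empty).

Answer: Peg 0: []
Peg 1: [3, 2]
Peg 2: [1]
Peg 3: [4]

Derivation:
After move 1 (3->3):
Peg 0: []
Peg 1: [3, 2]
Peg 2: [1]
Peg 3: [4]

After move 2 (2->2):
Peg 0: []
Peg 1: [3, 2]
Peg 2: [1]
Peg 3: [4]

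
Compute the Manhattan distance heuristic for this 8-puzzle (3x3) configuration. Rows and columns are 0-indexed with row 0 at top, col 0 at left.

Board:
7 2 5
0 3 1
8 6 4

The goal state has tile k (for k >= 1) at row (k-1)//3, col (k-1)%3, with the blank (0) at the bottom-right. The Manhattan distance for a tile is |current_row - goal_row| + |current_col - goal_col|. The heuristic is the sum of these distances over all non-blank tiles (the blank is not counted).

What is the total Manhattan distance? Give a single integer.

Tile 7: at (0,0), goal (2,0), distance |0-2|+|0-0| = 2
Tile 2: at (0,1), goal (0,1), distance |0-0|+|1-1| = 0
Tile 5: at (0,2), goal (1,1), distance |0-1|+|2-1| = 2
Tile 3: at (1,1), goal (0,2), distance |1-0|+|1-2| = 2
Tile 1: at (1,2), goal (0,0), distance |1-0|+|2-0| = 3
Tile 8: at (2,0), goal (2,1), distance |2-2|+|0-1| = 1
Tile 6: at (2,1), goal (1,2), distance |2-1|+|1-2| = 2
Tile 4: at (2,2), goal (1,0), distance |2-1|+|2-0| = 3
Sum: 2 + 0 + 2 + 2 + 3 + 1 + 2 + 3 = 15

Answer: 15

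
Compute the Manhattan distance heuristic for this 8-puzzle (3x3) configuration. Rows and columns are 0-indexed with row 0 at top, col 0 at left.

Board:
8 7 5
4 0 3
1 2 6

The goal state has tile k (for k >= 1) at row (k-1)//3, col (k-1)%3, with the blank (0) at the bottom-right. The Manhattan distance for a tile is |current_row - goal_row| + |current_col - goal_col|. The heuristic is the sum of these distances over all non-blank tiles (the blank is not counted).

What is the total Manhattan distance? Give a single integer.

Tile 8: (0,0)->(2,1) = 3
Tile 7: (0,1)->(2,0) = 3
Tile 5: (0,2)->(1,1) = 2
Tile 4: (1,0)->(1,0) = 0
Tile 3: (1,2)->(0,2) = 1
Tile 1: (2,0)->(0,0) = 2
Tile 2: (2,1)->(0,1) = 2
Tile 6: (2,2)->(1,2) = 1
Sum: 3 + 3 + 2 + 0 + 1 + 2 + 2 + 1 = 14

Answer: 14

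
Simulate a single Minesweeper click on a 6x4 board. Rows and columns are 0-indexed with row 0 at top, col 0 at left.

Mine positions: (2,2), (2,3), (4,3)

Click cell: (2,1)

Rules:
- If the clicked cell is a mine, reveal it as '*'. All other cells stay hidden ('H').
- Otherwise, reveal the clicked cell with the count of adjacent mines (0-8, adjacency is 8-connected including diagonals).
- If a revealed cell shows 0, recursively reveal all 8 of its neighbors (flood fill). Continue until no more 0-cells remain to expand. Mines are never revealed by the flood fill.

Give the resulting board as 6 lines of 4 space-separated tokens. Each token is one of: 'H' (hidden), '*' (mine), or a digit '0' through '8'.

H H H H
H H H H
H 1 H H
H H H H
H H H H
H H H H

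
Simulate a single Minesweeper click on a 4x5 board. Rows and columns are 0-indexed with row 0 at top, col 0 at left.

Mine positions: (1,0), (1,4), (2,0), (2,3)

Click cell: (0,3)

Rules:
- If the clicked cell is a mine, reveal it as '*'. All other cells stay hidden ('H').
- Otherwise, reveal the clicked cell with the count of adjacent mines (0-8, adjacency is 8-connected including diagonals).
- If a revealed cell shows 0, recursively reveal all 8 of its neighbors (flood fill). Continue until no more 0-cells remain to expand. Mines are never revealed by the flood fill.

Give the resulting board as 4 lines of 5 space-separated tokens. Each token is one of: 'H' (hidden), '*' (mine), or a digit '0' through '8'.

H H H 1 H
H H H H H
H H H H H
H H H H H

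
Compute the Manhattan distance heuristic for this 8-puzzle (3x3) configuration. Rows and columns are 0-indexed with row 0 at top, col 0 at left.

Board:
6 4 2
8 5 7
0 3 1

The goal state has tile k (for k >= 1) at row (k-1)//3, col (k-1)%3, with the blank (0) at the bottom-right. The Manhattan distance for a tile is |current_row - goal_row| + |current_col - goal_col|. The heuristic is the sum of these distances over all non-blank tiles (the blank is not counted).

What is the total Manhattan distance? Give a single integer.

Tile 6: at (0,0), goal (1,2), distance |0-1|+|0-2| = 3
Tile 4: at (0,1), goal (1,0), distance |0-1|+|1-0| = 2
Tile 2: at (0,2), goal (0,1), distance |0-0|+|2-1| = 1
Tile 8: at (1,0), goal (2,1), distance |1-2|+|0-1| = 2
Tile 5: at (1,1), goal (1,1), distance |1-1|+|1-1| = 0
Tile 7: at (1,2), goal (2,0), distance |1-2|+|2-0| = 3
Tile 3: at (2,1), goal (0,2), distance |2-0|+|1-2| = 3
Tile 1: at (2,2), goal (0,0), distance |2-0|+|2-0| = 4
Sum: 3 + 2 + 1 + 2 + 0 + 3 + 3 + 4 = 18

Answer: 18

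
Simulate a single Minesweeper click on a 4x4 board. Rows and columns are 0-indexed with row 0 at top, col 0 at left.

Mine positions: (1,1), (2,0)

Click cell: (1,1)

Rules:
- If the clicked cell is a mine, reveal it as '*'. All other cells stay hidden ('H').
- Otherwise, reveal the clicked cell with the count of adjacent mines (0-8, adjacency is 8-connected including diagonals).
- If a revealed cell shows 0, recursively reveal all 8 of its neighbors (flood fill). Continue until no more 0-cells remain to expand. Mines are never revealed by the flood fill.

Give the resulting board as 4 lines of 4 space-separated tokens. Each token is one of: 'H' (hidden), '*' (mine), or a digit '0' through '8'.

H H H H
H * H H
H H H H
H H H H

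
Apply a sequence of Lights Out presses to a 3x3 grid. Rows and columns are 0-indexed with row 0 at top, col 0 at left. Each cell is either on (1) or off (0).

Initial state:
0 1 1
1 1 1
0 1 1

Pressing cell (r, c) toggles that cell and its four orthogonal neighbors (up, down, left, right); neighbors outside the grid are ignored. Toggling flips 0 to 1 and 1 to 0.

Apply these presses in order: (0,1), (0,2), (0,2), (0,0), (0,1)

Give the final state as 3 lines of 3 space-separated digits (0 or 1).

After press 1 at (0,1):
1 0 0
1 0 1
0 1 1

After press 2 at (0,2):
1 1 1
1 0 0
0 1 1

After press 3 at (0,2):
1 0 0
1 0 1
0 1 1

After press 4 at (0,0):
0 1 0
0 0 1
0 1 1

After press 5 at (0,1):
1 0 1
0 1 1
0 1 1

Answer: 1 0 1
0 1 1
0 1 1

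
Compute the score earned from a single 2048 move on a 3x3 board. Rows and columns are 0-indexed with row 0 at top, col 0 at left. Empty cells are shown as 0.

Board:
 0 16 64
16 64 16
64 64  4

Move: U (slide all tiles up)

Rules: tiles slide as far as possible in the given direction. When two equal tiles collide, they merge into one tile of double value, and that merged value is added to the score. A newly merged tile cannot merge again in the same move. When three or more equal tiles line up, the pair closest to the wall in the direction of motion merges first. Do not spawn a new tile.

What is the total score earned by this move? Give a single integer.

Slide up:
col 0: [0, 16, 64] -> [16, 64, 0]  score +0 (running 0)
col 1: [16, 64, 64] -> [16, 128, 0]  score +128 (running 128)
col 2: [64, 16, 4] -> [64, 16, 4]  score +0 (running 128)
Board after move:
 16  16  64
 64 128  16
  0   0   4

Answer: 128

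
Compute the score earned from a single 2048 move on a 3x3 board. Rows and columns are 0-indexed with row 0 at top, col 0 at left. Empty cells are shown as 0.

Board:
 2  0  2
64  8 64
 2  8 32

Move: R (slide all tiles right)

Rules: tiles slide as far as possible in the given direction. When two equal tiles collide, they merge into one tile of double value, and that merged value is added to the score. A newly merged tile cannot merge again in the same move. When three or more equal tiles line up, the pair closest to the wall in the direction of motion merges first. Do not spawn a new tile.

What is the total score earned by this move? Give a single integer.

Slide right:
row 0: [2, 0, 2] -> [0, 0, 4]  score +4 (running 4)
row 1: [64, 8, 64] -> [64, 8, 64]  score +0 (running 4)
row 2: [2, 8, 32] -> [2, 8, 32]  score +0 (running 4)
Board after move:
 0  0  4
64  8 64
 2  8 32

Answer: 4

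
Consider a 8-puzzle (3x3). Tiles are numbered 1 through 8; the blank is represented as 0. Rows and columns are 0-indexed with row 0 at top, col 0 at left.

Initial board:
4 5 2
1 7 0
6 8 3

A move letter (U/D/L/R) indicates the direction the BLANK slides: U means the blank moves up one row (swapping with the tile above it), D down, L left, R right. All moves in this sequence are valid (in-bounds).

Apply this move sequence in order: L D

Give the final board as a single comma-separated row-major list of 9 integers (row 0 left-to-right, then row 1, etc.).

After move 1 (L):
4 5 2
1 0 7
6 8 3

After move 2 (D):
4 5 2
1 8 7
6 0 3

Answer: 4, 5, 2, 1, 8, 7, 6, 0, 3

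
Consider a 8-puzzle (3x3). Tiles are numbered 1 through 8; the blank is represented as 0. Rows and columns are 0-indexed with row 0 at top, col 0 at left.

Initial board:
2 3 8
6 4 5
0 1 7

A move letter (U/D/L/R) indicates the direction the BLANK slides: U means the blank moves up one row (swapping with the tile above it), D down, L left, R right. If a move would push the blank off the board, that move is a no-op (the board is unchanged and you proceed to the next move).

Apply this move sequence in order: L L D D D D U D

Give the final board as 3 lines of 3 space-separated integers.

Answer: 2 3 8
6 4 5
0 1 7

Derivation:
After move 1 (L):
2 3 8
6 4 5
0 1 7

After move 2 (L):
2 3 8
6 4 5
0 1 7

After move 3 (D):
2 3 8
6 4 5
0 1 7

After move 4 (D):
2 3 8
6 4 5
0 1 7

After move 5 (D):
2 3 8
6 4 5
0 1 7

After move 6 (D):
2 3 8
6 4 5
0 1 7

After move 7 (U):
2 3 8
0 4 5
6 1 7

After move 8 (D):
2 3 8
6 4 5
0 1 7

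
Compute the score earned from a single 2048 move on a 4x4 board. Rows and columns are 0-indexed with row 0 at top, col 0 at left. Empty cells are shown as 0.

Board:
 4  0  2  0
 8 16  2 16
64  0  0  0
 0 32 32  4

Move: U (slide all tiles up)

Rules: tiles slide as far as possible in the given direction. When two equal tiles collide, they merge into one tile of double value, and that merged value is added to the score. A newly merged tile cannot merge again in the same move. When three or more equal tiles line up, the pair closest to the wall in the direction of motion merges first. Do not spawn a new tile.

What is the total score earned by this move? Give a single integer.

Slide up:
col 0: [4, 8, 64, 0] -> [4, 8, 64, 0]  score +0 (running 0)
col 1: [0, 16, 0, 32] -> [16, 32, 0, 0]  score +0 (running 0)
col 2: [2, 2, 0, 32] -> [4, 32, 0, 0]  score +4 (running 4)
col 3: [0, 16, 0, 4] -> [16, 4, 0, 0]  score +0 (running 4)
Board after move:
 4 16  4 16
 8 32 32  4
64  0  0  0
 0  0  0  0

Answer: 4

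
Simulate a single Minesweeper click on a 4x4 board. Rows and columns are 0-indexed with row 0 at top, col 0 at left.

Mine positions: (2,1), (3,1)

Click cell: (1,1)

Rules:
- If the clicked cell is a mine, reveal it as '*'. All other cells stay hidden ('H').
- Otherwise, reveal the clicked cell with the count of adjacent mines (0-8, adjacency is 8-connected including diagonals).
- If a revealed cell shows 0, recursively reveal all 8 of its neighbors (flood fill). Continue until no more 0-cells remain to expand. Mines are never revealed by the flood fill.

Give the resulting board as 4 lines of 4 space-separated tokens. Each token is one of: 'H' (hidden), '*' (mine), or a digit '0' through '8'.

H H H H
H 1 H H
H H H H
H H H H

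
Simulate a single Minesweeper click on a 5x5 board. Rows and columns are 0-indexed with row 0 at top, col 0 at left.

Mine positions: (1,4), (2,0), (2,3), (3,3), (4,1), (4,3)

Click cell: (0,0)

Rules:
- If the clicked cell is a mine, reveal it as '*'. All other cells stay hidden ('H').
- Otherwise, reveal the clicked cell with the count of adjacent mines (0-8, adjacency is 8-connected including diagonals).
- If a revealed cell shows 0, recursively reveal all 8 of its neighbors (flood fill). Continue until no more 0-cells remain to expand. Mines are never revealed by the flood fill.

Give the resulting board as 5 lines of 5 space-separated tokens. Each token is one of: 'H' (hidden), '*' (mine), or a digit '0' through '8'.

0 0 0 1 H
1 1 1 2 H
H H H H H
H H H H H
H H H H H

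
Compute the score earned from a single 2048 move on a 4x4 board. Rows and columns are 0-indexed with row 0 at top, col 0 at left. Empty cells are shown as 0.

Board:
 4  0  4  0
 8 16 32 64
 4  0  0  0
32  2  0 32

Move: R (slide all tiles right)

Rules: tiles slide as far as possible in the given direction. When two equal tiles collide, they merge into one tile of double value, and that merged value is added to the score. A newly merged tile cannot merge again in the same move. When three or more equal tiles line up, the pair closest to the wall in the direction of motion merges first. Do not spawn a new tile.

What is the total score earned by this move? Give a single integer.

Slide right:
row 0: [4, 0, 4, 0] -> [0, 0, 0, 8]  score +8 (running 8)
row 1: [8, 16, 32, 64] -> [8, 16, 32, 64]  score +0 (running 8)
row 2: [4, 0, 0, 0] -> [0, 0, 0, 4]  score +0 (running 8)
row 3: [32, 2, 0, 32] -> [0, 32, 2, 32]  score +0 (running 8)
Board after move:
 0  0  0  8
 8 16 32 64
 0  0  0  4
 0 32  2 32

Answer: 8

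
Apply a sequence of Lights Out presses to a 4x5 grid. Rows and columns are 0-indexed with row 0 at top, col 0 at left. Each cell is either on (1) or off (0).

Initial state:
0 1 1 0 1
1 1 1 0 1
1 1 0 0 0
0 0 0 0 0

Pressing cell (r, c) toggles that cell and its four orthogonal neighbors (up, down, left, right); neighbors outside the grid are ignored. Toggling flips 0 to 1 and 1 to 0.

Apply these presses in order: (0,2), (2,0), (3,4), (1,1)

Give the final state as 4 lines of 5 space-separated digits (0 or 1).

Answer: 0 1 0 1 1
1 0 1 0 1
0 1 0 0 1
1 0 0 1 1

Derivation:
After press 1 at (0,2):
0 0 0 1 1
1 1 0 0 1
1 1 0 0 0
0 0 0 0 0

After press 2 at (2,0):
0 0 0 1 1
0 1 0 0 1
0 0 0 0 0
1 0 0 0 0

After press 3 at (3,4):
0 0 0 1 1
0 1 0 0 1
0 0 0 0 1
1 0 0 1 1

After press 4 at (1,1):
0 1 0 1 1
1 0 1 0 1
0 1 0 0 1
1 0 0 1 1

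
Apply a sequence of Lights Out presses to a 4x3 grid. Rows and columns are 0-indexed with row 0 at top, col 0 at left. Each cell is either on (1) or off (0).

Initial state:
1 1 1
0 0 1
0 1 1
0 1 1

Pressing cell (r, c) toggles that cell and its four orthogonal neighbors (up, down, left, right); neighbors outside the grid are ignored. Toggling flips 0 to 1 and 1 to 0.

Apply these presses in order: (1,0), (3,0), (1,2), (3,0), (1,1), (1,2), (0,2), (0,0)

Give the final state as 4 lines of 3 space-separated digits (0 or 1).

After press 1 at (1,0):
0 1 1
1 1 1
1 1 1
0 1 1

After press 2 at (3,0):
0 1 1
1 1 1
0 1 1
1 0 1

After press 3 at (1,2):
0 1 0
1 0 0
0 1 0
1 0 1

After press 4 at (3,0):
0 1 0
1 0 0
1 1 0
0 1 1

After press 5 at (1,1):
0 0 0
0 1 1
1 0 0
0 1 1

After press 6 at (1,2):
0 0 1
0 0 0
1 0 1
0 1 1

After press 7 at (0,2):
0 1 0
0 0 1
1 0 1
0 1 1

After press 8 at (0,0):
1 0 0
1 0 1
1 0 1
0 1 1

Answer: 1 0 0
1 0 1
1 0 1
0 1 1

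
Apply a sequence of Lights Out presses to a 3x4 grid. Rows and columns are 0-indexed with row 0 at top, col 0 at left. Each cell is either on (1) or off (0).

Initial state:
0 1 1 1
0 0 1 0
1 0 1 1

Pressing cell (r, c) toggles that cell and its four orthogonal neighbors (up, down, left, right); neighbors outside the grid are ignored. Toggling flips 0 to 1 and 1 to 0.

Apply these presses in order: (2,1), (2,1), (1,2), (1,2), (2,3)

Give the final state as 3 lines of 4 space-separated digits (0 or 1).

After press 1 at (2,1):
0 1 1 1
0 1 1 0
0 1 0 1

After press 2 at (2,1):
0 1 1 1
0 0 1 0
1 0 1 1

After press 3 at (1,2):
0 1 0 1
0 1 0 1
1 0 0 1

After press 4 at (1,2):
0 1 1 1
0 0 1 0
1 0 1 1

After press 5 at (2,3):
0 1 1 1
0 0 1 1
1 0 0 0

Answer: 0 1 1 1
0 0 1 1
1 0 0 0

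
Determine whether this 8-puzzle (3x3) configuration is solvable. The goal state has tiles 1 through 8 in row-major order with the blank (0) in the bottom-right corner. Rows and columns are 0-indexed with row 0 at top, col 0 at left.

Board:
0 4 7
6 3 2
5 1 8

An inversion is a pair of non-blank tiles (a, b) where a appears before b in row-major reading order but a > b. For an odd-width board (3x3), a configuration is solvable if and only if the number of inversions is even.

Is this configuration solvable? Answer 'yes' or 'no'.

Inversions (pairs i<j in row-major order where tile[i] > tile[j] > 0): 16
16 is even, so the puzzle is solvable.

Answer: yes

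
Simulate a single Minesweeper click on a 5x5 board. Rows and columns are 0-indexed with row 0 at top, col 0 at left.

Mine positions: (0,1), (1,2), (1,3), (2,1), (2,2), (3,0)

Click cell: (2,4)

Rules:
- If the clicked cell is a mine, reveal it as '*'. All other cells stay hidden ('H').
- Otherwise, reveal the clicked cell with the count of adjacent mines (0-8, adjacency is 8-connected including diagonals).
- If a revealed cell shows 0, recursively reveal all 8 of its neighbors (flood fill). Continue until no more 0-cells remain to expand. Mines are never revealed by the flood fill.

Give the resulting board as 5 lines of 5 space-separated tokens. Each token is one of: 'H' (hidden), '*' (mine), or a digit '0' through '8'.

H H H H H
H H H H H
H H H H 1
H H H H H
H H H H H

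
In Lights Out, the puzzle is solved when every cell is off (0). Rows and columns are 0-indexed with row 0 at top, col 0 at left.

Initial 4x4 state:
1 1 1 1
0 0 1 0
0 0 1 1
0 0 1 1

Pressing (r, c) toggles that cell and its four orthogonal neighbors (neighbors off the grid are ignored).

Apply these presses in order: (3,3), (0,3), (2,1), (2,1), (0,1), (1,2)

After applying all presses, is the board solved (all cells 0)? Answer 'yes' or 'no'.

After press 1 at (3,3):
1 1 1 1
0 0 1 0
0 0 1 0
0 0 0 0

After press 2 at (0,3):
1 1 0 0
0 0 1 1
0 0 1 0
0 0 0 0

After press 3 at (2,1):
1 1 0 0
0 1 1 1
1 1 0 0
0 1 0 0

After press 4 at (2,1):
1 1 0 0
0 0 1 1
0 0 1 0
0 0 0 0

After press 5 at (0,1):
0 0 1 0
0 1 1 1
0 0 1 0
0 0 0 0

After press 6 at (1,2):
0 0 0 0
0 0 0 0
0 0 0 0
0 0 0 0

Lights still on: 0

Answer: yes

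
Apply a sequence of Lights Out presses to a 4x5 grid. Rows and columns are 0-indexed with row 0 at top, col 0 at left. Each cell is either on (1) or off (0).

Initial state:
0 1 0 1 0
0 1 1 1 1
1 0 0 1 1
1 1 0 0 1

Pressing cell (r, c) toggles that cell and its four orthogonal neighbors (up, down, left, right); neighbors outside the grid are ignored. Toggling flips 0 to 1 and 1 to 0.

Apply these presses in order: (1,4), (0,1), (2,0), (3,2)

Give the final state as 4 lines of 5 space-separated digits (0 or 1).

Answer: 1 0 1 1 1
1 0 1 0 0
0 1 1 1 0
0 0 1 1 1

Derivation:
After press 1 at (1,4):
0 1 0 1 1
0 1 1 0 0
1 0 0 1 0
1 1 0 0 1

After press 2 at (0,1):
1 0 1 1 1
0 0 1 0 0
1 0 0 1 0
1 1 0 0 1

After press 3 at (2,0):
1 0 1 1 1
1 0 1 0 0
0 1 0 1 0
0 1 0 0 1

After press 4 at (3,2):
1 0 1 1 1
1 0 1 0 0
0 1 1 1 0
0 0 1 1 1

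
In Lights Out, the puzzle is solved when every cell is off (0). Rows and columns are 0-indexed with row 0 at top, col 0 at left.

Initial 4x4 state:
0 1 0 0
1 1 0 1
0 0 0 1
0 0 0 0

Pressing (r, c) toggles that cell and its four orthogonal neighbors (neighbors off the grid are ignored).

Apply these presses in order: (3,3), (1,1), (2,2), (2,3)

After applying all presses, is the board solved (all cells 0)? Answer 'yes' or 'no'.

After press 1 at (3,3):
0 1 0 0
1 1 0 1
0 0 0 0
0 0 1 1

After press 2 at (1,1):
0 0 0 0
0 0 1 1
0 1 0 0
0 0 1 1

After press 3 at (2,2):
0 0 0 0
0 0 0 1
0 0 1 1
0 0 0 1

After press 4 at (2,3):
0 0 0 0
0 0 0 0
0 0 0 0
0 0 0 0

Lights still on: 0

Answer: yes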